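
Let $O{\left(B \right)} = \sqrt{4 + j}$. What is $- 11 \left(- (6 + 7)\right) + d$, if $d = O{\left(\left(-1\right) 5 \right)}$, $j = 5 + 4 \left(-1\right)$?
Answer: $143 + \sqrt{5} \approx 145.24$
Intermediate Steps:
$j = 1$ ($j = 5 - 4 = 1$)
$O{\left(B \right)} = \sqrt{5}$ ($O{\left(B \right)} = \sqrt{4 + 1} = \sqrt{5}$)
$d = \sqrt{5} \approx 2.2361$
$- 11 \left(- (6 + 7)\right) + d = - 11 \left(- (6 + 7)\right) + \sqrt{5} = - 11 \left(\left(-1\right) 13\right) + \sqrt{5} = \left(-11\right) \left(-13\right) + \sqrt{5} = 143 + \sqrt{5}$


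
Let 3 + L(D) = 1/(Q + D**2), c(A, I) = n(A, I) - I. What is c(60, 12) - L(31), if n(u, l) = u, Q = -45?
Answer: 46715/916 ≈ 50.999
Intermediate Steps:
c(A, I) = A - I
L(D) = -3 + 1/(-45 + D**2)
c(60, 12) - L(31) = (60 - 1*12) - (136 - 3*31**2)/(-45 + 31**2) = (60 - 12) - (136 - 3*961)/(-45 + 961) = 48 - (136 - 2883)/916 = 48 - (-2747)/916 = 48 - 1*(-2747/916) = 48 + 2747/916 = 46715/916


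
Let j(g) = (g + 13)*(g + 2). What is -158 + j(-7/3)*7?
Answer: -1646/9 ≈ -182.89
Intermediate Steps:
j(g) = (2 + g)*(13 + g) (j(g) = (13 + g)*(2 + g) = (2 + g)*(13 + g))
-158 + j(-7/3)*7 = -158 + (26 + (-7/3)² + 15*(-7/3))*7 = -158 + (26 + 49/9 - 35)*7 = -158 - 32/9*7 = -158 - 224/9 = -1646/9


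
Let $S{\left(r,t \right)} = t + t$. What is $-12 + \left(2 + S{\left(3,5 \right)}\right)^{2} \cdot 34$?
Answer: $4884$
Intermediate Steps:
$S{\left(r,t \right)} = 2 t$
$-12 + \left(2 + S{\left(3,5 \right)}\right)^{2} \cdot 34 = -12 + \left(2 + 2 \cdot 5\right)^{2} \cdot 34 = -12 + \left(2 + 10\right)^{2} \cdot 34 = -12 + 12^{2} \cdot 34 = -12 + 144 \cdot 34 = -12 + 4896 = 4884$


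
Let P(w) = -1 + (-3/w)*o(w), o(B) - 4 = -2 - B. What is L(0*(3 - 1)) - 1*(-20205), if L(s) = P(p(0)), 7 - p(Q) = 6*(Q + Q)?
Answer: 141443/7 ≈ 20206.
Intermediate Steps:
o(B) = 2 - B (o(B) = 4 + (-2 - B) = 2 - B)
p(Q) = 7 - 12*Q (p(Q) = 7 - 6*(Q + Q) = 7 - 6*2*Q = 7 - 12*Q)
P(w) = -1 - 3*(2 - w)/w (P(w) = -1 + (-3/w)*(2 - w) = -1 - 3*(2 - w)/w)
L(s) = 8/7 (L(s) = 2 - 6/(7 - 12*0) = 2 - 6/(7 + 0) = 2 - 6/7 = 8/7)
L(0*(3 - 1)) - 1*(-20205) = 8/7 - 1*(-20205) = 8/7 + 20205 = 141443/7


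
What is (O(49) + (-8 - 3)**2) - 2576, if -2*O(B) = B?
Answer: -4959/2 ≈ -2479.5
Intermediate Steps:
O(B) = -B/2
(O(49) + (-8 - 3)**2) - 2576 = (-1/2*49 + (-8 - 3)**2) - 2576 = (-49/2 + (-11)**2) - 2576 = (-49/2 + 121) - 2576 = 193/2 - 2576 = -4959/2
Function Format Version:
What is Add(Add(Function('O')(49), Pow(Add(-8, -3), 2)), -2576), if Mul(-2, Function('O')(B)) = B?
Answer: Rational(-4959, 2) ≈ -2479.5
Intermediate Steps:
Function('O')(B) = Mul(Rational(-1, 2), B)
Add(Add(Function('O')(49), Pow(Add(-8, -3), 2)), -2576) = Add(Add(Mul(Rational(-1, 2), 49), Pow(Add(-8, -3), 2)), -2576) = Add(Add(Rational(-49, 2), Pow(-11, 2)), -2576) = Add(Add(Rational(-49, 2), 121), -2576) = Add(Rational(193, 2), -2576) = Rational(-4959, 2)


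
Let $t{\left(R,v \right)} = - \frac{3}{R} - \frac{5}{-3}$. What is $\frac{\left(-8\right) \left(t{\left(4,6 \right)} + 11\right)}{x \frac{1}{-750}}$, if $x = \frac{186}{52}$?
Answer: $\frac{1859000}{93} \approx 19989.0$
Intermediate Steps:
$t{\left(R,v \right)} = \frac{5}{3} - \frac{3}{R}$ ($t{\left(R,v \right)} = - \frac{3}{R} - - \frac{5}{3} = - \frac{3}{R} + \frac{5}{3} = \frac{5}{3} - \frac{3}{R}$)
$x = \frac{93}{26}$ ($x = 186 \cdot \frac{1}{52} = \frac{93}{26} \approx 3.5769$)
$\frac{\left(-8\right) \left(t{\left(4,6 \right)} + 11\right)}{x \frac{1}{-750}} = \frac{\left(-8\right) \left(\left(\frac{5}{3} - \frac{3}{4}\right) + 11\right)}{\frac{93}{26} \frac{1}{-750}} = \frac{\left(-8\right) \left(\left(\frac{5}{3} - \frac{3}{4}\right) + 11\right)}{\frac{93}{26} \left(- \frac{1}{750}\right)} = \frac{\left(-8\right) \left(\left(\frac{5}{3} - \frac{3}{4}\right) + 11\right)}{- \frac{31}{6500}} = - 8 \left(\frac{11}{12} + 11\right) \left(- \frac{6500}{31}\right) = \left(-8\right) \frac{143}{12} \left(- \frac{6500}{31}\right) = \left(- \frac{286}{3}\right) \left(- \frac{6500}{31}\right) = \frac{1859000}{93}$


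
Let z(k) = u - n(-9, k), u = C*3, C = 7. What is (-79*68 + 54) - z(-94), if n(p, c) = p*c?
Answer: -4493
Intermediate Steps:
u = 21 (u = 7*3 = 21)
n(p, c) = c*p
z(k) = 21 + 9*k (z(k) = 21 - k*(-9) = 21 - (-9)*k = 21 + 9*k)
(-79*68 + 54) - z(-94) = (-79*68 + 54) - (21 + 9*(-94)) = (-5372 + 54) - (21 - 846) = -5318 - 1*(-825) = -5318 + 825 = -4493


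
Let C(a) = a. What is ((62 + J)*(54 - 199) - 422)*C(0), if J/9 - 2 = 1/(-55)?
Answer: 0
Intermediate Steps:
J = 981/55 (J = 18 + 9/(-55) = 18 + 9*(-1/55) = 18 - 9/55 = 981/55 ≈ 17.836)
((62 + J)*(54 - 199) - 422)*C(0) = ((62 + 981/55)*(54 - 199) - 422)*0 = ((4391/55)*(-145) - 422)*0 = (-127339/11 - 422)*0 = -131981/11*0 = 0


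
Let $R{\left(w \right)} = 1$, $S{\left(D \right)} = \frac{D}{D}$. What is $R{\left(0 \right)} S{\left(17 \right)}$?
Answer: $1$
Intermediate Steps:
$S{\left(D \right)} = 1$
$R{\left(0 \right)} S{\left(17 \right)} = 1 \cdot 1 = 1$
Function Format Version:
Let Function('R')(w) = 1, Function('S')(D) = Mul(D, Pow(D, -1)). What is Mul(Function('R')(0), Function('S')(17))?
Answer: 1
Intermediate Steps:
Function('S')(D) = 1
Mul(Function('R')(0), Function('S')(17)) = Mul(1, 1) = 1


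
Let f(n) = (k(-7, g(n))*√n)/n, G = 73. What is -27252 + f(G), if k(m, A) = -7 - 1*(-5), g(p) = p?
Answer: -27252 - 2*√73/73 ≈ -27252.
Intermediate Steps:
k(m, A) = -2 (k(m, A) = -7 + 5 = -2)
f(n) = -2/√n (f(n) = (-2*√n)/n = -2/√n)
-27252 + f(G) = -27252 - 2*√73/73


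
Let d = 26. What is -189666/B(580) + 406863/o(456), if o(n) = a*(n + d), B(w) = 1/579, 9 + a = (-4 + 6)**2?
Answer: -264658446603/2410 ≈ -1.0982e+8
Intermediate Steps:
a = -5 (a = -9 + (-4 + 6)**2 = -9 + 2**2 = -9 + 4 = -5)
B(w) = 1/579
o(n) = -130 - 5*n (o(n) = -5*(n + 26) = -5*(26 + n) = -130 - 5*n)
-189666/B(580) + 406863/o(456) = -189666/1/579 + 406863/(-130 - 5*456) = -189666*579 + 406863/(-130 - 2280) = -109816614 + 406863/(-2410) = -109816614 + 406863*(-1/2410) = -109816614 - 406863/2410 = -264658446603/2410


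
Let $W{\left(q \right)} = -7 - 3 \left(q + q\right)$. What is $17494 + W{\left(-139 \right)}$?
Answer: $18321$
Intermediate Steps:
$W{\left(q \right)} = -7 - 6 q$ ($W{\left(q \right)} = -7 - 3 \cdot 2 q = -7 - 6 q$)
$17494 + W{\left(-139 \right)} = 17494 - -827 = 17494 + \left(-7 + 834\right) = 17494 + 827 = 18321$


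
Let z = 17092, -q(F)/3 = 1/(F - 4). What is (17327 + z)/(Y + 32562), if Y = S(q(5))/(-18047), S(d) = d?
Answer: 207053231/195882139 ≈ 1.0570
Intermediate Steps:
q(F) = -3/(-4 + F) (q(F) = -3/(F - 4) = -3/(-4 + F))
Y = 3/18047 (Y = -3/(-4 + 5)/(-18047) = -3/1*(-1/18047) = -3*1*(-1/18047) = -3*(-1/18047) = 3/18047 ≈ 0.00016623)
(17327 + z)/(Y + 32562) = (17327 + 17092)/(3/18047 + 32562) = 34419/(587646417/18047) = 34419*(18047/587646417) = 207053231/195882139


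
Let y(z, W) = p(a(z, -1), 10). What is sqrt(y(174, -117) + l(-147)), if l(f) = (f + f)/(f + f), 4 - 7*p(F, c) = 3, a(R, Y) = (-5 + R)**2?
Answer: 2*sqrt(14)/7 ≈ 1.0690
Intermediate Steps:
p(F, c) = 1/7 (p(F, c) = 4/7 - 1/7*3 = 4/7 - 3/7 = 1/7)
y(z, W) = 1/7
l(f) = 1 (l(f) = (2*f)/((2*f)) = (2*f)*(1/(2*f)) = 1)
sqrt(y(174, -117) + l(-147)) = sqrt(1/7 + 1) = sqrt(8/7) = 2*sqrt(14)/7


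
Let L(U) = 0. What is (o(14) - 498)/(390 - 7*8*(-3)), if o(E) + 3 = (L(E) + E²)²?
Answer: 37915/558 ≈ 67.948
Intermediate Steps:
o(E) = -3 + E⁴ (o(E) = -3 + (0 + E²)² = -3 + (E²)² = -3 + E⁴)
(o(14) - 498)/(390 - 7*8*(-3)) = ((-3 + 14⁴) - 498)/(390 - 7*8*(-3)) = ((-3 + 38416) - 498)/(390 - 56*(-3)) = (38413 - 498)/(390 + 168) = 37915/558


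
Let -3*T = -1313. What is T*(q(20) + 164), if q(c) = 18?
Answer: 238966/3 ≈ 79655.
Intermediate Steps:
T = 1313/3 (T = -⅓*(-1313) = 1313/3 ≈ 437.67)
T*(q(20) + 164) = 1313*(18 + 164)/3 = (1313/3)*182 = 238966/3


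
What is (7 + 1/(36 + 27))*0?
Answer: 0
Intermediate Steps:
(7 + 1/(36 + 27))*0 = (7 + 1/63)*0 = (442/63)*0 = 0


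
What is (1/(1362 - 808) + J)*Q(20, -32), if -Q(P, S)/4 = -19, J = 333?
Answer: 7010354/277 ≈ 25308.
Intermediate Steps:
Q(P, S) = 76 (Q(P, S) = -4*(-19) = 76)
(1/(1362 - 808) + J)*Q(20, -32) = (1/(1362 - 808) + 333)*76 = (1/554 + 333)*76 = (184483/554)*76 = 7010354/277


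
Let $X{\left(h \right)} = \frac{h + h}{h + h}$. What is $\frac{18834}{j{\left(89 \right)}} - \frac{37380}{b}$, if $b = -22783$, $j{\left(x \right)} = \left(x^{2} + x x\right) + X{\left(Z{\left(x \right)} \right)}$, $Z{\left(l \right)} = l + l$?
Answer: $\frac{340435454}{120317023} \approx 2.8295$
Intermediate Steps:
$Z{\left(l \right)} = 2 l$
$X{\left(h \right)} = 1$ ($X{\left(h \right)} = \frac{2 h}{2 h} = 2 h \frac{1}{2 h} = 1$)
$j{\left(x \right)} = 1 + 2 x^{2}$ ($j{\left(x \right)} = \left(x^{2} + x x\right) + 1 = \left(x^{2} + x^{2}\right) + 1 = 2 x^{2} + 1 = 1 + 2 x^{2}$)
$\frac{18834}{j{\left(89 \right)}} - \frac{37380}{b} = \frac{18834}{1 + 2 \cdot 89^{2}} - \frac{37380}{-22783} = \frac{18834}{1 + 2 \cdot 7921} - - \frac{37380}{22783} = \frac{18834}{1 + 15842} + \frac{37380}{22783} = \frac{18834}{15843} + \frac{37380}{22783} = 18834 \cdot \frac{1}{15843} + \frac{37380}{22783} = \frac{6278}{5281} + \frac{37380}{22783} = \frac{340435454}{120317023}$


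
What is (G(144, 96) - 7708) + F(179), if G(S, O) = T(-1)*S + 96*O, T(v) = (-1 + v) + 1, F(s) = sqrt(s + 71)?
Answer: 1364 + 5*sqrt(10) ≈ 1379.8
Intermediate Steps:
F(s) = sqrt(71 + s)
T(v) = v
G(S, O) = -S + 96*O
(G(144, 96) - 7708) + F(179) = ((-1*144 + 96*96) - 7708) + sqrt(71 + 179) = ((-144 + 9216) - 7708) + sqrt(250) = (9072 - 7708) + 5*sqrt(10) = 1364 + 5*sqrt(10)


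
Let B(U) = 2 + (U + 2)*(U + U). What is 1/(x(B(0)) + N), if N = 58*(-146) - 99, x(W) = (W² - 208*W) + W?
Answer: -1/8977 ≈ -0.00011140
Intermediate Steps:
B(U) = 2 + 2*U*(2 + U) (B(U) = 2 + (2 + U)*(2*U) = 2 + 2*U*(2 + U))
x(W) = W² - 207*W
N = -8567 (N = -8468 - 99 = -8567)
1/(x(B(0)) + N) = 1/((2 + 2*0² + 4*0)*(-207 + (2 + 2*0² + 4*0)) - 8567) = 1/((2 + 2*0 + 0)*(-207 + (2 + 2*0 + 0)) - 8567) = 1/((2 + 0 + 0)*(-207 + (2 + 0 + 0)) - 8567) = 1/(2*(-207 + 2) - 8567) = 1/(2*(-205) - 8567) = 1/(-410 - 8567) = 1/(-8977) = -1/8977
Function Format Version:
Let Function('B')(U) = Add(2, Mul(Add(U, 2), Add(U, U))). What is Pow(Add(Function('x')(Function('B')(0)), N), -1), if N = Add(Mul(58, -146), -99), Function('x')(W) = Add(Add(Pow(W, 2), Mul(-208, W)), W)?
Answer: Rational(-1, 8977) ≈ -0.00011140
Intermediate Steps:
Function('B')(U) = Add(2, Mul(2, U, Add(2, U))) (Function('B')(U) = Add(2, Mul(Add(2, U), Mul(2, U))) = Add(2, Mul(2, U, Add(2, U))))
Function('x')(W) = Add(Pow(W, 2), Mul(-207, W))
N = -8567 (N = Add(-8468, -99) = -8567)
Pow(Add(Function('x')(Function('B')(0)), N), -1) = Pow(Add(Mul(Add(2, Mul(2, Pow(0, 2)), Mul(4, 0)), Add(-207, Add(2, Mul(2, Pow(0, 2)), Mul(4, 0)))), -8567), -1) = Pow(Add(Mul(Add(2, Mul(2, 0), 0), Add(-207, Add(2, Mul(2, 0), 0))), -8567), -1) = Pow(Add(Mul(Add(2, 0, 0), Add(-207, Add(2, 0, 0))), -8567), -1) = Pow(Add(Mul(2, Add(-207, 2)), -8567), -1) = Pow(Add(Mul(2, -205), -8567), -1) = Pow(Add(-410, -8567), -1) = Pow(-8977, -1) = Rational(-1, 8977)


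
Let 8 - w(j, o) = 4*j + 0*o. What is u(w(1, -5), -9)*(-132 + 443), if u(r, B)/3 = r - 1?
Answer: 2799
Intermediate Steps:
w(j, o) = 8 - 4*j (w(j, o) = 8 - (4*j + 0*o) = 8 - (4*j + 0) = 8 - 4*j)
u(r, B) = -3 + 3*r (u(r, B) = 3*(r - 1) = 3*(-1 + r) = -3 + 3*r)
u(w(1, -5), -9)*(-132 + 443) = (-3 + 3*(8 - 4*1))*(-132 + 443) = (-3 + 3*(8 - 4))*311 = (-3 + 3*4)*311 = (-3 + 12)*311 = 9*311 = 2799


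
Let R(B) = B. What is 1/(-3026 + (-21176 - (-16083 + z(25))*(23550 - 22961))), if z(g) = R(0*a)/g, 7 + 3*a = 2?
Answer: 1/9448685 ≈ 1.0583e-7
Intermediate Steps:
a = -5/3 (a = -7/3 + (1/3)*2 = -7/3 + 2/3 = -5/3 ≈ -1.6667)
z(g) = 0 (z(g) = (0*(-5/3))/g = 0/g = 0)
1/(-3026 + (-21176 - (-16083 + z(25))*(23550 - 22961))) = 1/(-3026 + (-21176 - (-16083 + 0)*(23550 - 22961))) = 1/(-3026 + (-21176 - (-16083)*589)) = 1/(-3026 + (-21176 - 1*(-9472887))) = 1/(-3026 + (-21176 + 9472887)) = 1/(-3026 + 9451711) = 1/9448685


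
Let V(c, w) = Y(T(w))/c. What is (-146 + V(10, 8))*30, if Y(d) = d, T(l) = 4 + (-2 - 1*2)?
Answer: -4380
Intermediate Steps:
T(l) = 0 (T(l) = 4 + (-2 - 2) = 4 - 4 = 0)
V(c, w) = 0 (V(c, w) = 0/c = 0)
(-146 + V(10, 8))*30 = (-146 + 0)*30 = -146*30 = -4380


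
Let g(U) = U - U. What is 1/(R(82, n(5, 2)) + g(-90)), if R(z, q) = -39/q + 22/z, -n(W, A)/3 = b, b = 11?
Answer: 451/654 ≈ 0.68960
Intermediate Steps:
g(U) = 0
n(W, A) = -33 (n(W, A) = -3*11 = -33)
1/(R(82, n(5, 2)) + g(-90)) = 1/((-39/(-33) + 22/82) + 0) = 1/((-39*(-1/33) + 22*(1/82)) + 0) = 1/((13/11 + 11/41) + 0) = 1/(654/451 + 0) = 1/(654/451) = 451/654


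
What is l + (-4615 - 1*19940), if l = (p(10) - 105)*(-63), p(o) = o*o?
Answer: -24240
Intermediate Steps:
p(o) = o²
l = 315 (l = (10² - 105)*(-63) = (100 - 105)*(-63) = -5*(-63) = 315)
l + (-4615 - 1*19940) = 315 + (-4615 - 1*19940) = 315 + (-4615 - 19940) = 315 - 24555 = -24240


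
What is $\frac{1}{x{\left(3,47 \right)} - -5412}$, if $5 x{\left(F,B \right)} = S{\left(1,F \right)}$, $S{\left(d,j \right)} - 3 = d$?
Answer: $\frac{5}{27064} \approx 0.00018475$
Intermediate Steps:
$S{\left(d,j \right)} = 3 + d$
$x{\left(F,B \right)} = \frac{4}{5}$ ($x{\left(F,B \right)} = \frac{3 + 1}{5} = \frac{1}{5} \cdot 4 = \frac{4}{5}$)
$\frac{1}{x{\left(3,47 \right)} - -5412} = \frac{1}{\frac{4}{5} - -5412} = \frac{1}{\frac{4}{5} + 5412} = \frac{1}{\frac{27064}{5}} = \frac{5}{27064}$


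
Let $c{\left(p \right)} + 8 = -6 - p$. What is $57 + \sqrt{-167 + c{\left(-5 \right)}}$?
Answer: $57 + 4 i \sqrt{11} \approx 57.0 + 13.266 i$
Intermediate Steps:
$c{\left(p \right)} = -14 - p$ ($c{\left(p \right)} = -8 - \left(6 + p\right) = -14 - p$)
$57 + \sqrt{-167 + c{\left(-5 \right)}} = 57 + \sqrt{-167 - 9} = 57 + \sqrt{-176} = 57 + 4 i \sqrt{11}$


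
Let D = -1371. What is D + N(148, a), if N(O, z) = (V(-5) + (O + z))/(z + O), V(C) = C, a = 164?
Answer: -427445/312 ≈ -1370.0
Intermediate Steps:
N(O, z) = (-5 + O + z)/(O + z) (N(O, z) = (-5 + (O + z))/(z + O) = (-5 + O + z)/(O + z))
D + N(148, a) = -1371 + (-5 + 148 + 164)/(148 + 164) = -1371 + 307/312 = -427445/312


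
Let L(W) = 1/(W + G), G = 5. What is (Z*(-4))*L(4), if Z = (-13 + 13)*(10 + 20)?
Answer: 0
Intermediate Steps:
Z = 0 (Z = 0*30 = 0)
L(W) = 1/(5 + W) (L(W) = 1/(W + 5) = 1/(5 + W))
(Z*(-4))*L(4) = (0*(-4))/(5 + 4) = 0/9 = 0*(⅑) = 0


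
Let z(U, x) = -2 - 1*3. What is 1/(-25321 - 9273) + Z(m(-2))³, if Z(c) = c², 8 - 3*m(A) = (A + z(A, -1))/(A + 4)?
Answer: 2560576748705/807008832 ≈ 3172.9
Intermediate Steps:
z(U, x) = -5 (z(U, x) = -2 - 3 = -5)
m(A) = 8/3 - (-5 + A)/(3*(4 + A)) (m(A) = 8/3 - (A - 5)/(3*(A + 4)) = 8/3 - (-5 + A)/(3*(4 + A)))
1/(-25321 - 9273) + Z(m(-2))³ = 1/(-25321 - 9273) + (((37 + 7*(-2))/(3*(4 - 2)))²)³ = 1/(-34594) + (((⅓)*(37 - 14)/2)²)³ = -1/34594 + (((⅓)*(½)*23)²)³ = -1/34594 + ((23/6)²)³ = -1/34594 + (529/36)³ = -1/34594 + 148035889/46656 = 2560576748705/807008832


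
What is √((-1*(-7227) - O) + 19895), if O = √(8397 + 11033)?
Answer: √(27122 - √19430) ≈ 164.26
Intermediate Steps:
O = √19430 ≈ 139.39
√((-1*(-7227) - O) + 19895) = √((-1*(-7227) - √19430) + 19895) = √((7227 - √19430) + 19895) = √(27122 - √19430)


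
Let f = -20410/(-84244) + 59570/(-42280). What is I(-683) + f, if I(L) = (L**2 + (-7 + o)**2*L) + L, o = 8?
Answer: 5916742282811/12720844 ≈ 4.6512e+5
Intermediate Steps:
f = -14841001/12720844 (f = -20410*(-1/84244) + 59570*(-1/42280) = 10205/42122 - 851/604 = -14841001/12720844 ≈ -1.1667)
I(L) = L**2 + 2*L (I(L) = (L**2 + (-7 + 8)**2*L) + L = (L**2 + 1**2*L) + L = (L**2 + 1*L) + L = (L**2 + L) + L = (L + L**2) + L = L**2 + 2*L)
I(-683) + f = -683*(2 - 683) - 14841001/12720844 = -683*(-681) - 14841001/12720844 = 465123 - 14841001/12720844 = 5916742282811/12720844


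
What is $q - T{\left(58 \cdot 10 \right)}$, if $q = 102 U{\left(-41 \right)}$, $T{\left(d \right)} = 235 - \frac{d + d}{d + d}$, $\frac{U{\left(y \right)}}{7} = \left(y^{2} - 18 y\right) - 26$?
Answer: $1708368$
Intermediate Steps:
$U{\left(y \right)} = -182 - 126 y + 7 y^{2}$ ($U{\left(y \right)} = 7 \left(\left(y^{2} - 18 y\right) - 26\right) = 7 \left(-26 + y^{2} - 18 y\right) = -182 - 126 y + 7 y^{2}$)
$T{\left(d \right)} = 234$ ($T{\left(d \right)} = 235 - \frac{2 d}{2 d} = 235 - 2 d \frac{1}{2 d} = 235 - 1 = 234$)
$q = 1708602$ ($q = 102 \left(-182 - -5166 + 7 \left(-41\right)^{2}\right) = 102 \left(-182 + 5166 + 7 \cdot 1681\right) = 102 \left(-182 + 5166 + 11767\right) = 102 \cdot 16751 = 1708602$)
$q - T{\left(58 \cdot 10 \right)} = 1708602 - 234 = 1708368$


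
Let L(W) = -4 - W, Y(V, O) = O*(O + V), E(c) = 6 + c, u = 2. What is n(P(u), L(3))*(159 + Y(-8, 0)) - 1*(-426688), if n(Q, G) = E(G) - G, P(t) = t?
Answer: 427642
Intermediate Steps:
n(Q, G) = 6 (n(Q, G) = (6 + G) - G = 6)
n(P(u), L(3))*(159 + Y(-8, 0)) - 1*(-426688) = 6*(159 + 0*(0 - 8)) - 1*(-426688) = 6*(159 + 0*(-8)) + 426688 = 6*(159 + 0) + 426688 = 6*159 + 426688 = 954 + 426688 = 427642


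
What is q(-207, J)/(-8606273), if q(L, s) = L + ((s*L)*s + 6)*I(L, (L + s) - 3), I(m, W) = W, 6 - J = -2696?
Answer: 289698147987/662021 ≈ 4.3760e+5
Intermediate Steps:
J = 2702 (J = 6 - 1*(-2696) = 6 + 2696 = 2702)
q(L, s) = L + (6 + L*s²)*(-3 + L + s) (q(L, s) = L + ((s*L)*s + 6)*((L + s) - 3) = L + ((L*s)*s + 6)*(-3 + L + s) = L + (L*s² + 6)*(-3 + L + s) = L + (6 + L*s²)*(-3 + L + s))
q(-207, J)/(-8606273) = (-18 + 6*2702 + 7*(-207) - 207*2702²*(-3 - 207 + 2702))/(-8606273) = (-18 + 16212 - 1449 - 207*7300804*2492)*(-1/8606273) = (-18 + 16212 - 1449 - 3766075938576)*(-1/8606273) = -3766075923831*(-1/8606273) = 289698147987/662021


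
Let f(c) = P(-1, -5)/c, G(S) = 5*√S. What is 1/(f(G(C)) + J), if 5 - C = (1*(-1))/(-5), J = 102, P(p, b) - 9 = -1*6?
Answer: 1360/138719 - 2*√30/416157 ≈ 0.0097777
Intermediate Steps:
P(p, b) = 3 (P(p, b) = 9 - 1*6 = 9 - 6 = 3)
C = 24/5 (C = 5 - 1*(-1)/(-5) = 5 - (-1)*(-1)/5 = 5 - 1*⅕ = 5 - ⅕ = 24/5 ≈ 4.8000)
f(c) = 3/c
1/(f(G(C)) + J) = 1/(3/((5*√(24/5))) + 102) = 1/(3/((5*(2*√30/5))) + 102) = 1/(3/((2*√30)) + 102) = 1/(3*(√30/60) + 102) = 1/(√30/20 + 102) = 1/(102 + √30/20)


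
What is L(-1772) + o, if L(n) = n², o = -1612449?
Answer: 1527535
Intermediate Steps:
L(-1772) + o = (-1772)² - 1612449 = 3139984 - 1612449 = 1527535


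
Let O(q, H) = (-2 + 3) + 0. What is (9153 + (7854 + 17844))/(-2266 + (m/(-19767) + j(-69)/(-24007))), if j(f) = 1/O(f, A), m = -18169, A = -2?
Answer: -16538415506019/1074885908738 ≈ -15.386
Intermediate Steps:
O(q, H) = 1 (O(q, H) = 1 + 0 = 1)
j(f) = 1 (j(f) = 1/1 = 1)
(9153 + (7854 + 17844))/(-2266 + (m/(-19767) + j(-69)/(-24007))) = (9153 + (7854 + 17844))/(-2266 + (-18169/(-19767) + 1/(-24007))) = (9153 + 25698)/(-2266 + (-18169*(-1/19767) + 1*(-1/24007))) = 34851/(-2266 + (18169/19767 - 1/24007)) = 34851/(-2266 + 436163416/474546369) = 34851/(-1074885908738/474546369) = 34851*(-474546369/1074885908738) = -16538415506019/1074885908738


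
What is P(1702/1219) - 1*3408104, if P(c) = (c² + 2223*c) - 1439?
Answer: -9568682205/2809 ≈ -3.4064e+6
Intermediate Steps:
P(c) = -1439 + c² + 2223*c
P(1702/1219) - 1*3408104 = (-1439 + (1702/1219)² + 2223*(1702/1219)) - 1*3408104 = (-1439 + (1702*(1/1219))² + 2223*(1702*(1/1219))) - 3408104 = (-1439 + (74/53)² + 2223*(74/53)) - 3408104 = (-1439 + 5476/2809 + 164502/53) - 3408104 = 4681931/2809 - 3408104 = -9568682205/2809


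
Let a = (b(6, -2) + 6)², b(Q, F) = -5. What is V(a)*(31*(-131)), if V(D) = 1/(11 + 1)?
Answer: -4061/12 ≈ -338.42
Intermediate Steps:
a = 1 (a = (-5 + 6)² = 1² = 1)
V(D) = 1/12
V(a)*(31*(-131)) = (31*(-131))/12 = (1/12)*(-4061) = -4061/12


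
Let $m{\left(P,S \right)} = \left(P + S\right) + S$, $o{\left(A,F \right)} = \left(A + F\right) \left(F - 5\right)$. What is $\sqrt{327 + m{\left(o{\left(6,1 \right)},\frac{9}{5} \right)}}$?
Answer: $\frac{\sqrt{7565}}{5} \approx 17.395$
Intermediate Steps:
$o{\left(A,F \right)} = \left(-5 + F\right) \left(A + F\right)$ ($o{\left(A,F \right)} = \left(A + F\right) \left(-5 + F\right) = \left(-5 + F\right) \left(A + F\right)$)
$m{\left(P,S \right)} = P + 2 S$
$\sqrt{327 + m{\left(o{\left(6,1 \right)},\frac{9}{5} \right)}} = \sqrt{327 + \left(\left(1^{2} - 30 - 5 + 6 \cdot 1\right) + 2 \cdot \frac{9}{5}\right)} = \sqrt{327 + \left(\left(1 - 30 - 5 + 6\right) + 2 \cdot 9 \cdot \frac{1}{5}\right)} = \sqrt{327 + \left(-28 + 2 \cdot \frac{9}{5}\right)} = \sqrt{327 + \left(-28 + \frac{18}{5}\right)} = \sqrt{327 - \frac{122}{5}} = \sqrt{\frac{1513}{5}} = \frac{\sqrt{7565}}{5}$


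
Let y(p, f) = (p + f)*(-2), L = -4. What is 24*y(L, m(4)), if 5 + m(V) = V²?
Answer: -336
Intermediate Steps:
m(V) = -5 + V²
y(p, f) = -2*f - 2*p (y(p, f) = (f + p)*(-2) = -2*f - 2*p)
24*y(L, m(4)) = 24*(-2*(-5 + 4²) - 2*(-4)) = 24*(-2*(-5 + 16) + 8) = 24*(-2*11 + 8) = 24*(-22 + 8) = 24*(-14) = -336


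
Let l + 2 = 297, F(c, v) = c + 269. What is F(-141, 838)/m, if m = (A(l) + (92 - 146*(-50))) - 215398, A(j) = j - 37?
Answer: -32/51937 ≈ -0.00061613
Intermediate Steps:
F(c, v) = 269 + c
l = 295 (l = -2 + 297 = 295)
A(j) = -37 + j
m = -207748 (m = ((-37 + 295) + (92 - 146*(-50))) - 215398 = (258 + (92 + 7300)) - 215398 = (258 + 7392) - 215398 = 7650 - 215398 = -207748)
F(-141, 838)/m = (269 - 141)/(-207748) = 128*(-1/207748) = -32/51937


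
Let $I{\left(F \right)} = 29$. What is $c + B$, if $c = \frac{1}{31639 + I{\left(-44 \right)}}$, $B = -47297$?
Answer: $- \frac{1497801395}{31668} \approx -47297.0$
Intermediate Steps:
$c = \frac{1}{31668}$ ($c = \frac{1}{31639 + 29} = \frac{1}{31668} \approx 3.1578 \cdot 10^{-5}$)
$c + B = \frac{1}{31668} - 47297 = - \frac{1497801395}{31668}$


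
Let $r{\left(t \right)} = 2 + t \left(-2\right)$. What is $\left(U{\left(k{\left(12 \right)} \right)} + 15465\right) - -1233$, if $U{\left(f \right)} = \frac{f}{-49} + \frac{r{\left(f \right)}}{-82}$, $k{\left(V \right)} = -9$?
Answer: $\frac{33546161}{2009} \approx 16698.0$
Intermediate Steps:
$r{\left(t \right)} = 2 - 2 t$
$U{\left(f \right)} = - \frac{1}{41} + \frac{8 f}{2009}$ ($U{\left(f \right)} = \frac{f}{-49} + \frac{2 - 2 f}{-82} = f \left(- \frac{1}{49}\right) + \left(2 - 2 f\right) \left(- \frac{1}{82}\right) = - \frac{f}{49} + \left(- \frac{1}{41} + \frac{f}{41}\right) = - \frac{1}{41} + \frac{8 f}{2009}$)
$\left(U{\left(k{\left(12 \right)} \right)} + 15465\right) - -1233 = \left(\left(- \frac{1}{41} + \frac{8}{2009} \left(-9\right)\right) + 15465\right) - -1233 = \left(\left(- \frac{1}{41} - \frac{72}{2009}\right) + 15465\right) + 1233 = \left(- \frac{121}{2009} + 15465\right) + 1233 = \frac{31069064}{2009} + 1233 = \frac{33546161}{2009}$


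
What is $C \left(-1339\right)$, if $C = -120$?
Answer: $160680$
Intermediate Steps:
$C \left(-1339\right) = \left(-120\right) \left(-1339\right) = 160680$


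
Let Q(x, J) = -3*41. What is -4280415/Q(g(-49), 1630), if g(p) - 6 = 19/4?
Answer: 1426805/41 ≈ 34800.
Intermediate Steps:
g(p) = 43/4 (g(p) = 6 + 19/4 = 43/4)
Q(x, J) = -123
-4280415/Q(g(-49), 1630) = -4280415/(-123) = -4280415*(-1/123) = 1426805/41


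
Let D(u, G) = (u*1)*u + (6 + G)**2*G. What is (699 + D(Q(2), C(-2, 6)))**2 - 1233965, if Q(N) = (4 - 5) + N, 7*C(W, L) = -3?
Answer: -89697069916/117649 ≈ -7.6241e+5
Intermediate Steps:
C(W, L) = -3/7 (C(W, L) = (1/7)*(-3) = -3/7)
Q(N) = -1 + N
D(u, G) = u**2 + G*(6 + G)**2 (D(u, G) = u*u + G*(6 + G)**2 = u**2 + G*(6 + G)**2)
(699 + D(Q(2), C(-2, 6)))**2 - 1233965 = (699 + ((-1 + 2)**2 - 3*(6 - 3/7)**2/7))**2 - 1233965 = (699 + (1**2 - 3*(39/7)**2/7))**2 - 1233965 = (699 + (1 - 3/7*1521/49))**2 - 1233965 = (699 + (1 - 4563/343))**2 - 1233965 = (699 - 4220/343)**2 - 1233965 = (235537/343)**2 - 1233965 = 55477678369/117649 - 1233965 = -89697069916/117649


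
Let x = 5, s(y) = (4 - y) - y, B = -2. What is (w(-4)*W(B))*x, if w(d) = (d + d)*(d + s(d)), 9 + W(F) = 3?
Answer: 1920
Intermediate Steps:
W(F) = -6 (W(F) = -9 + 3 = -6)
s(y) = 4 - 2*y
w(d) = 2*d*(4 - d) (w(d) = (d + d)*(d + (4 - 2*d)) = (2*d)*(4 - d) = 2*d*(4 - d))
(w(-4)*W(B))*x = ((2*(-4)*(4 - 1*(-4)))*(-6))*5 = ((2*(-4)*(4 + 4))*(-6))*5 = ((2*(-4)*8)*(-6))*5 = -64*(-6)*5 = 384*5 = 1920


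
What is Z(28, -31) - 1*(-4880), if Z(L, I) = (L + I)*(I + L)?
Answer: 4889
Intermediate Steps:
Z(L, I) = (I + L)² (Z(L, I) = (I + L)*(I + L) = (I + L)²)
Z(28, -31) - 1*(-4880) = (-31 + 28)² - 1*(-4880) = (-3)² + 4880 = 9 + 4880 = 4889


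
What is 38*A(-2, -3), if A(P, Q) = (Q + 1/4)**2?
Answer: 2299/8 ≈ 287.38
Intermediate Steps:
A(P, Q) = (1/4 + Q)**2 (A(P, Q) = (Q + 1/4)**2 = (1/4 + Q)**2)
38*A(-2, -3) = 38*((1 + 4*(-3))**2/16) = 38*((1 - 12)**2/16) = 38*((1/16)*(-11)**2) = 38*((1/16)*121) = 38*(121/16) = 2299/8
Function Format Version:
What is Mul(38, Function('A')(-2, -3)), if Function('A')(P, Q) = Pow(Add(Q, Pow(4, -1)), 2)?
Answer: Rational(2299, 8) ≈ 287.38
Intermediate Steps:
Function('A')(P, Q) = Pow(Add(Rational(1, 4), Q), 2) (Function('A')(P, Q) = Pow(Add(Q, Rational(1, 4)), 2) = Pow(Add(Rational(1, 4), Q), 2))
Mul(38, Function('A')(-2, -3)) = Mul(38, Mul(Rational(1, 16), Pow(Add(1, Mul(4, -3)), 2))) = Mul(38, Mul(Rational(1, 16), Pow(Add(1, -12), 2))) = Mul(38, Mul(Rational(1, 16), Pow(-11, 2))) = Mul(38, Mul(Rational(1, 16), 121)) = Mul(38, Rational(121, 16)) = Rational(2299, 8)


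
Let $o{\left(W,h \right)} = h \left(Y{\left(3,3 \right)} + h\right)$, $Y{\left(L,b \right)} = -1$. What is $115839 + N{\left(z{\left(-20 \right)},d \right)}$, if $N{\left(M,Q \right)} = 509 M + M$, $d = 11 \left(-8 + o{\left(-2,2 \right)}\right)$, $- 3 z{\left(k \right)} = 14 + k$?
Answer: $116859$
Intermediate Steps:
$z{\left(k \right)} = - \frac{14}{3} - \frac{k}{3}$ ($z{\left(k \right)} = - \frac{14 + k}{3} = - \frac{14}{3} - \frac{k}{3}$)
$o{\left(W,h \right)} = h \left(-1 + h\right)$
$d = -66$ ($d = 11 \left(-8 + 2 \left(-1 + 2\right)\right) = 11 \left(-8 + 2 \cdot 1\right) = 11 \left(-8 + 2\right) = 11 \left(-6\right) = -66$)
$N{\left(M,Q \right)} = 510 M$
$115839 + N{\left(z{\left(-20 \right)},d \right)} = 115839 + 510 \left(- \frac{14}{3} - - \frac{20}{3}\right) = 115839 + 510 \left(- \frac{14}{3} + \frac{20}{3}\right) = 115839 + 510 \cdot 2 = 115839 + 1020 = 116859$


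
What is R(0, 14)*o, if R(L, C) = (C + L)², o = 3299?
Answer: 646604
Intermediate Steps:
R(0, 14)*o = (14 + 0)²*3299 = 14²*3299 = 196*3299 = 646604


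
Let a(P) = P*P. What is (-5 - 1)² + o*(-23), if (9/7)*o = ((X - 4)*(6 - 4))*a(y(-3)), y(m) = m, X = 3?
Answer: 358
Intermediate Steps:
a(P) = P²
o = -14 (o = 7*(((3 - 4)*(6 - 4))*(-3)²)/9 = 7*(-1*2*9)/9 = 7*(-2*9)/9 = (7/9)*(-18) = -14)
(-5 - 1)² + o*(-23) = (-5 - 1)² - 14*(-23) = (-6)² + 322 = 36 + 322 = 358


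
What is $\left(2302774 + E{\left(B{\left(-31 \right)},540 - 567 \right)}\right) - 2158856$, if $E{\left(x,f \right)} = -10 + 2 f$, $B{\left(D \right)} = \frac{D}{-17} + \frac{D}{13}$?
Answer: $143854$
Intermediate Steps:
$B{\left(D \right)} = \frac{4 D}{221}$ ($B{\left(D \right)} = D \left(- \frac{1}{17}\right) + D \frac{1}{13} = - \frac{D}{17} + \frac{D}{13} = \frac{4 D}{221}$)
$\left(2302774 + E{\left(B{\left(-31 \right)},540 - 567 \right)}\right) - 2158856 = \left(2302774 + \left(-10 + 2 \left(540 - 567\right)\right)\right) - 2158856 = \left(2302774 + \left(-10 + 2 \left(-27\right)\right)\right) - 2158856 = \left(2302774 - 64\right) - 2158856 = 2302710 - 2158856 = 143854$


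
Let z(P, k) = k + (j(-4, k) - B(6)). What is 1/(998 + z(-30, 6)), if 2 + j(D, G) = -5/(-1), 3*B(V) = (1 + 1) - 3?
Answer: 3/3022 ≈ 0.00099272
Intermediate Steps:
B(V) = -1/3 (B(V) = ((1 + 1) - 3)/3 = (2 - 3)/3 = (1/3)*(-1) = -1/3)
j(D, G) = 3 (j(D, G) = -2 - 5/(-1) = -2 - 5*(-1) = -2 + 5 = 3)
z(P, k) = 10/3 + k (z(P, k) = k + (3 - 1*(-1/3)) = k + (3 + 1/3) = k + 10/3 = 10/3 + k)
1/(998 + z(-30, 6)) = 1/(998 + (10/3 + 6)) = 1/(998 + 28/3) = 1/(3022/3) = 3/3022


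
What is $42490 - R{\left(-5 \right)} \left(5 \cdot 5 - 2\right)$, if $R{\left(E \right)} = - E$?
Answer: $42375$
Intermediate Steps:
$42490 - R{\left(-5 \right)} \left(5 \cdot 5 - 2\right) = 42490 - \left(-1\right) \left(-5\right) \left(5 \cdot 5 - 2\right) = 42490 - 5 \left(25 - 2\right) = 42490 - 5 \cdot 23 = 42490 - 115 = 42375$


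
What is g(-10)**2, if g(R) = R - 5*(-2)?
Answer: 0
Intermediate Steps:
g(R) = 10 + R (g(R) = R + 10 = 10 + R)
g(-10)**2 = (10 - 10)**2 = 0**2 = 0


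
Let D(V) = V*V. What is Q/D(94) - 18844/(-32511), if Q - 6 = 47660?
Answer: 858087455/143633598 ≈ 5.9741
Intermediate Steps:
Q = 47666 (Q = 6 + 47660 = 47666)
D(V) = V**2
Q/D(94) - 18844/(-32511) = 47666/(94**2) - 18844/(-32511) = 47666/8836 - 18844*(-1/32511) = 47666*(1/8836) + 18844/32511 = 23833/4418 + 18844/32511 = 858087455/143633598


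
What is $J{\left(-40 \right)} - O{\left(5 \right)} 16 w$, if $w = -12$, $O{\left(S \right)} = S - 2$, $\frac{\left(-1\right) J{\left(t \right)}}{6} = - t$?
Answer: $336$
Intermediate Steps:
$J{\left(t \right)} = 6 t$ ($J{\left(t \right)} = - 6 \left(- t\right) = 6 t$)
$O{\left(S \right)} = -2 + S$ ($O{\left(S \right)} = S - 2 = -2 + S$)
$J{\left(-40 \right)} - O{\left(5 \right)} 16 w = 6 \left(-40\right) - \left(-2 + 5\right) 16 \left(-12\right) = -240 - 3 \cdot 16 \left(-12\right) = -240 - 48 \left(-12\right) = -240 - -576 = -240 + 576 = 336$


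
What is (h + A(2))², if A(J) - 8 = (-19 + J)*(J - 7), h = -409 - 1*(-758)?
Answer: 195364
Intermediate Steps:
h = 349 (h = -409 + 758 = 349)
A(J) = 8 + (-19 + J)*(-7 + J) (A(J) = 8 + (-19 + J)*(J - 7) = 8 + (-19 + J)*(-7 + J))
(h + A(2))² = (349 + (141 + 2² - 26*2))² = (349 + (141 + 4 - 52))² = (349 + 93)² = 442² = 195364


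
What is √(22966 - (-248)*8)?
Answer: 5*√998 ≈ 157.96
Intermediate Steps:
√(22966 - (-248)*8) = √(22966 - 1*(-1984)) = √(22966 + 1984) = √24950 = 5*√998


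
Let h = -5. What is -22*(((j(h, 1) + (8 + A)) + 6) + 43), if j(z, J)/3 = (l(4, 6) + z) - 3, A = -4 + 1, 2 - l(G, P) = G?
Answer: -528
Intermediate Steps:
l(G, P) = 2 - G
A = -3
j(z, J) = -15 + 3*z (j(z, J) = 3*(((2 - 1*4) + z) - 3) = 3*(((2 - 4) + z) - 3) = 3*((-2 + z) - 3) = 3*(-5 + z) = -15 + 3*z)
-22*(((j(h, 1) + (8 + A)) + 6) + 43) = -22*((((-15 + 3*(-5)) + (8 - 3)) + 6) + 43) = -22*((((-15 - 15) + 5) + 6) + 43) = -22*(((-30 + 5) + 6) + 43) = -22*((-25 + 6) + 43) = -22*(-19 + 43) = -22*24 = -528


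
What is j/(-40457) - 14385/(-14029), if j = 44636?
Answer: -44224499/567571253 ≈ -0.077919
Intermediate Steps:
j/(-40457) - 14385/(-14029) = 44636/(-40457) - 14385/(-14029) = 44636*(-1/40457) - 14385*(-1/14029) = -44636/40457 + 14385/14029 = -44224499/567571253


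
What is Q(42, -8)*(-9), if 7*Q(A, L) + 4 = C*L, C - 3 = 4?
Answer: 540/7 ≈ 77.143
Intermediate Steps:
C = 7 (C = 3 + 4 = 7)
Q(A, L) = -4/7 + L (Q(A, L) = -4/7 + (7*L)/7 = -4/7 + L)
Q(42, -8)*(-9) = (-4/7 - 8)*(-9) = -60/7*(-9) = 540/7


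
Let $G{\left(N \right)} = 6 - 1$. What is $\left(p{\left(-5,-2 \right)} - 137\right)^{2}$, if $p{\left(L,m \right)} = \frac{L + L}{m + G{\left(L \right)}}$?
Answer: $\frac{177241}{9} \approx 19693.0$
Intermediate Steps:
$G{\left(N \right)} = 5$
$p{\left(L,m \right)} = \frac{2 L}{5 + m}$ ($p{\left(L,m \right)} = \frac{L + L}{m + 5} = \frac{2 L}{5 + m}$)
$\left(p{\left(-5,-2 \right)} - 137\right)^{2} = \left(2 \left(-5\right) \frac{1}{5 - 2} - 137\right)^{2} = \left(2 \left(-5\right) \frac{1}{3} - 137\right)^{2} = \left(- \frac{10}{3} - 137\right)^{2} = \left(- \frac{421}{3}\right)^{2} = \frac{177241}{9}$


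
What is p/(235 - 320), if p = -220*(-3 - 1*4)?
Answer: -308/17 ≈ -18.118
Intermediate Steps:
p = 1540 (p = -220*(-3 - 4) = -220*(-7) = 1540)
p/(235 - 320) = 1540/(235 - 320) = 1540/(-85) = 1540*(-1/85) = -308/17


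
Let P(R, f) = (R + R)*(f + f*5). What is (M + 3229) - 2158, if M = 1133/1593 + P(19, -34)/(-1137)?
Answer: 651158756/603747 ≈ 1078.5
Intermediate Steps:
P(R, f) = 12*R*f (P(R, f) = (2*R)*(f + 5*f) = (2*R)*(6*f) = 12*R*f)
M = 4545719/603747 (M = 1133/1593 + (12*19*(-34))/(-1137) = 1133*(1/1593) - 7752*(-1/1137) = 1133/1593 + 2584/379 = 4545719/603747 ≈ 7.5292)
(M + 3229) - 2158 = (4545719/603747 + 3229) - 2158 = 1954044782/603747 - 2158 = 651158756/603747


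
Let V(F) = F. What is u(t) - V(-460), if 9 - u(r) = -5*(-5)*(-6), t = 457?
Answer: 619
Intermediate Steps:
u(r) = 159 (u(r) = 9 - (-5*(-5))*(-6) = 9 - 25*(-6) = 9 - 1*(-150) = 9 + 150 = 159)
u(t) - V(-460) = 159 - 1*(-460) = 159 + 460 = 619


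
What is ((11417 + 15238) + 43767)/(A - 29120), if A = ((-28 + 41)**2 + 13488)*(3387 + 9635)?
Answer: 11737/29635389 ≈ 0.00039605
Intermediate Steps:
A = 177841454 (A = (13**2 + 13488)*13022 = (169 + 13488)*13022 = 13657*13022 = 177841454)
((11417 + 15238) + 43767)/(A - 29120) = ((11417 + 15238) + 43767)/(177841454 - 29120) = (26655 + 43767)/177812334 = 70422*(1/177812334) = 11737/29635389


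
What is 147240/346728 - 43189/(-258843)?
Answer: 2211953288/3739504821 ≈ 0.59151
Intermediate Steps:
147240/346728 - 43189/(-258843) = 147240*(1/346728) - 43189*(-1/258843) = 6135/14447 + 43189/258843 = 2211953288/3739504821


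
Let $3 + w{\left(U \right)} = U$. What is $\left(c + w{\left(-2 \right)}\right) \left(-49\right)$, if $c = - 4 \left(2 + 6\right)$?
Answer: $1813$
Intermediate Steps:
$w{\left(U \right)} = -3 + U$
$c = -32$ ($c = \left(-4\right) 8 = -32$)
$\left(c + w{\left(-2 \right)}\right) \left(-49\right) = \left(-32 - 5\right) \left(-49\right) = \left(-37\right) \left(-49\right) = 1813$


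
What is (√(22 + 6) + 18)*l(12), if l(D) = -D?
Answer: -216 - 24*√7 ≈ -279.50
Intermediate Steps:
(√(22 + 6) + 18)*l(12) = (√(22 + 6) + 18)*(-1*12) = (√28 + 18)*(-12) = (2*√7 + 18)*(-12) = (18 + 2*√7)*(-12) = -216 - 24*√7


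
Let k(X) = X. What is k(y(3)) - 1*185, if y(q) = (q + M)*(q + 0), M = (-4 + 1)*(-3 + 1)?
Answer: -158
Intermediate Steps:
M = 6 (M = -3*(-2) = 6)
y(q) = q*(6 + q) (y(q) = (q + 6)*(q + 0) = (6 + q)*q = q*(6 + q))
k(y(3)) - 1*185 = 3*(6 + 3) - 1*185 = 3*9 - 185 = 27 - 185 = -158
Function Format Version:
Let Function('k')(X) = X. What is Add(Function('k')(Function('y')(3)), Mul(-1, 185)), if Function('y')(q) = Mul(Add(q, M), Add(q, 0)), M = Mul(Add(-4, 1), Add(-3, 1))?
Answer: -158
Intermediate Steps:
M = 6 (M = Mul(-3, -2) = 6)
Function('y')(q) = Mul(q, Add(6, q)) (Function('y')(q) = Mul(Add(q, 6), Add(q, 0)) = Mul(Add(6, q), q) = Mul(q, Add(6, q)))
Add(Function('k')(Function('y')(3)), Mul(-1, 185)) = Add(Mul(3, Add(6, 3)), Mul(-1, 185)) = Add(Mul(3, 9), -185) = Add(27, -185) = -158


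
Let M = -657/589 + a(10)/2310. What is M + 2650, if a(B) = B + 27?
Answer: 3604067623/1360590 ≈ 2648.9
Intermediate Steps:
a(B) = 27 + B
M = -1495877/1360590 (M = -657/589 + (27 + 10)/2310 = -657*1/589 + 37*(1/2310) = -657/589 + 37/2310 = -1495877/1360590 ≈ -1.0994)
M + 2650 = -1495877/1360590 + 2650 = 3604067623/1360590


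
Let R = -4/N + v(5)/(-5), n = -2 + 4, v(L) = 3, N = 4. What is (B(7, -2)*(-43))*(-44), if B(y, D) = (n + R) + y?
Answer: 70004/5 ≈ 14001.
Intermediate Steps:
n = 2
R = -8/5 (R = -4/4 + 3/(-5) = -4*¼ + 3*(-⅕) = -1 - ⅗ = -8/5 ≈ -1.6000)
B(y, D) = ⅖ + y (B(y, D) = (2 - 8/5) + y = ⅖ + y)
(B(7, -2)*(-43))*(-44) = ((⅖ + 7)*(-43))*(-44) = ((37/5)*(-43))*(-44) = -1591/5*(-44) = 70004/5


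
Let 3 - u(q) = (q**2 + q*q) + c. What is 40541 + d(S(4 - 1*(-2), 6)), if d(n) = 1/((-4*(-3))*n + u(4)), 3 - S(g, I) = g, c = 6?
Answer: 2878410/71 ≈ 40541.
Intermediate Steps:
u(q) = -3 - 2*q**2 (u(q) = 3 - ((q**2 + q*q) + 6) = 3 - ((q**2 + q**2) + 6) = 3 - (2*q**2 + 6) = 3 - (6 + 2*q**2) = 3 + (-6 - 2*q**2) = -3 - 2*q**2)
S(g, I) = 3 - g
d(n) = 1/(-35 + 12*n) (d(n) = 1/((-4*(-3))*n + (-3 - 2*4**2)) = 1/(12*n + (-3 - 2*16)) = 1/(12*n + (-3 - 32)) = 1/(12*n - 35) = 1/(-35 + 12*n))
40541 + d(S(4 - 1*(-2), 6)) = 40541 + 1/(-35 + 12*(3 - (4 - 1*(-2)))) = 40541 + 1/(-35 + 12*(3 - (4 + 2))) = 40541 + 1/(-35 + 12*(3 - 1*6)) = 40541 + 1/(-35 + 12*(3 - 6)) = 40541 + 1/(-35 + 12*(-3)) = 40541 + 1/(-35 - 36) = 40541 + 1/(-71) = 40541 - 1/71 = 2878410/71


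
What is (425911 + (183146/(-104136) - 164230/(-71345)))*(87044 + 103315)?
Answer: 20078719132728893559/247652764 ≈ 8.1076e+10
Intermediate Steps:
(425911 + (183146/(-104136) - 164230/(-71345)))*(87044 + 103315) = (425911 + (183146*(-1/104136) - 164230*(-1/71345)))*190359 = (425911 + (-91573/52068 + 32846/14269))*190359 = (425911 + 403570391/742958292)*190359 = (316434512674403/742958292)*190359 = 20078719132728893559/247652764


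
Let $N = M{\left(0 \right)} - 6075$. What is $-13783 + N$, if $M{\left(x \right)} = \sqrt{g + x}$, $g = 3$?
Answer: $-19858 + \sqrt{3} \approx -19856.0$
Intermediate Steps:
$M{\left(x \right)} = \sqrt{3 + x}$
$N = -6075 + \sqrt{3}$ ($N = \sqrt{3 + 0} - 6075 = \sqrt{3} - 6075 = -6075 + \sqrt{3} \approx -6073.3$)
$-13783 + N = -13783 - \left(6075 - \sqrt{3}\right) = -19858 + \sqrt{3}$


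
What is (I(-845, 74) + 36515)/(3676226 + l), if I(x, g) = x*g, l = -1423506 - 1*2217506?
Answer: -26015/35214 ≈ -0.73877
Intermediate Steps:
l = -3641012 (l = -1423506 - 2217506 = -3641012)
I(x, g) = g*x
(I(-845, 74) + 36515)/(3676226 + l) = (74*(-845) + 36515)/(3676226 - 3641012) = (-62530 + 36515)/35214 = -26015*1/35214 = -26015/35214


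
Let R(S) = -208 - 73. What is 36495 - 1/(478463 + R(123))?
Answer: 17451252089/478182 ≈ 36495.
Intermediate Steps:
R(S) = -281
36495 - 1/(478463 + R(123)) = 36495 - 1/(478463 - 281) = 36495 - 1/478182 = 17451252089/478182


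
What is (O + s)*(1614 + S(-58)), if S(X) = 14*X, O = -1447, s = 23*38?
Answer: -459546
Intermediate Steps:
s = 874
(O + s)*(1614 + S(-58)) = (-1447 + 874)*(1614 + 14*(-58)) = -573*(1614 - 812) = -573*802 = -459546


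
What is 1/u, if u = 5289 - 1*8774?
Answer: -1/3485 ≈ -0.00028694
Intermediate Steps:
u = -3485 (u = 5289 - 8774 = -3485)
1/u = 1/(-3485) = -1/3485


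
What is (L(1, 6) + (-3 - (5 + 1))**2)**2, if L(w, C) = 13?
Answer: 8836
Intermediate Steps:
(L(1, 6) + (-3 - (5 + 1))**2)**2 = (13 + (-3 - (5 + 1))**2)**2 = (13 + (-3 - 1*6)**2)**2 = (13 + (-3 - 6)**2)**2 = (13 + (-9)**2)**2 = (13 + 81)**2 = 94**2 = 8836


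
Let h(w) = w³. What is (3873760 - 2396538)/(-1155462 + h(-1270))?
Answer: -738611/1024769231 ≈ -0.00072076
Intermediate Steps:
(3873760 - 2396538)/(-1155462 + h(-1270)) = (3873760 - 2396538)/(-1155462 + (-1270)³) = 1477222/(-1155462 - 2048383000) = 1477222/(-2049538462) = 1477222*(-1/2049538462) = -738611/1024769231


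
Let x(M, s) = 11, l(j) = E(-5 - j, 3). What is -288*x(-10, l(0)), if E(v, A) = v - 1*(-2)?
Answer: -3168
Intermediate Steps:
E(v, A) = 2 + v (E(v, A) = v + 2 = 2 + v)
l(j) = -3 - j (l(j) = 2 + (-5 - j) = -3 - j)
-288*x(-10, l(0)) = -288*11 = -3168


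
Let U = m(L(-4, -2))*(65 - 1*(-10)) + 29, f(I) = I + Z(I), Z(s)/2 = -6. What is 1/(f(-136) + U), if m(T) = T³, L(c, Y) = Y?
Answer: -1/719 ≈ -0.0013908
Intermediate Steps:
Z(s) = -12 (Z(s) = 2*(-6) = -12)
f(I) = -12 + I (f(I) = I - 12 = -12 + I)
U = -571 (U = (-2)³*(65 - 1*(-10)) + 29 = -8*(65 + 10) + 29 = -8*75 + 29 = -600 + 29 = -571)
1/(f(-136) + U) = 1/((-12 - 136) - 571) = 1/(-148 - 571) = 1/(-719) = -1/719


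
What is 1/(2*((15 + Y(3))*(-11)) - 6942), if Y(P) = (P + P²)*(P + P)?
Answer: -1/8856 ≈ -0.00011292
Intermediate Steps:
Y(P) = 2*P*(P + P²) (Y(P) = (P + P²)*(2*P) = 2*P*(P + P²))
1/(2*((15 + Y(3))*(-11)) - 6942) = 1/(2*((15 + 2*3²*(1 + 3))*(-11)) - 6942) = 1/(2*((15 + 2*9*4)*(-11)) - 6942) = 1/(2*((15 + 72)*(-11)) - 6942) = 1/(2*(87*(-11)) - 6942) = 1/(2*(-957) - 6942) = 1/(-1914 - 6942) = 1/(-8856) = -1/8856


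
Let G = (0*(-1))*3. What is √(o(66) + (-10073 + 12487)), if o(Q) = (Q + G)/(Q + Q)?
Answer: √9658/2 ≈ 49.138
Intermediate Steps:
G = 0 (G = 0*3 = 0)
o(Q) = ½ (o(Q) = (Q + 0)/(Q + Q) = Q/((2*Q)) = Q*(1/(2*Q)) = ½)
√(o(66) + (-10073 + 12487)) = √(½ + (-10073 + 12487)) = √(½ + 2414) = √(4829/2) = √9658/2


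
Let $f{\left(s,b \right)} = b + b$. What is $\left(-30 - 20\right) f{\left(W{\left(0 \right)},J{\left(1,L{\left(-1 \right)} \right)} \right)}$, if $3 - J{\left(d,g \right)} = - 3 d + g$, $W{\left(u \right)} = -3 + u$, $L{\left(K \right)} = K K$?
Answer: $-500$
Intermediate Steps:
$L{\left(K \right)} = K^{2}$
$J{\left(d,g \right)} = 3 - g + 3 d$ ($J{\left(d,g \right)} = 3 - \left(- 3 d + g\right) = 3 - \left(g - 3 d\right) = 3 + \left(- g + 3 d\right) = 3 - g + 3 d$)
$f{\left(s,b \right)} = 2 b$
$\left(-30 - 20\right) f{\left(W{\left(0 \right)},J{\left(1,L{\left(-1 \right)} \right)} \right)} = \left(-30 - 20\right) 2 \left(3 - \left(-1\right)^{2} + 3 \cdot 1\right) = - 50 \cdot 2 \left(3 - 1 + 3\right) = - 50 \cdot 2 \cdot 5 = \left(-50\right) 10 = -500$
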